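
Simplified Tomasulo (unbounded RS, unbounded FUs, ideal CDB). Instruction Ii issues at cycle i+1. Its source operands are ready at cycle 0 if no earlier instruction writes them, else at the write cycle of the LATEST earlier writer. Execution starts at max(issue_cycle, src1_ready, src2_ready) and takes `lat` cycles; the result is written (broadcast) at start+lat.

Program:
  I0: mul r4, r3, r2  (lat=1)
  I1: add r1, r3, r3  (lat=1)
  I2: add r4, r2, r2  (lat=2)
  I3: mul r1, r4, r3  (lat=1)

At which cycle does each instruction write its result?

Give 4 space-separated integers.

Answer: 2 3 5 6

Derivation:
I0 mul r4: issue@1 deps=(None,None) exec_start@1 write@2
I1 add r1: issue@2 deps=(None,None) exec_start@2 write@3
I2 add r4: issue@3 deps=(None,None) exec_start@3 write@5
I3 mul r1: issue@4 deps=(2,None) exec_start@5 write@6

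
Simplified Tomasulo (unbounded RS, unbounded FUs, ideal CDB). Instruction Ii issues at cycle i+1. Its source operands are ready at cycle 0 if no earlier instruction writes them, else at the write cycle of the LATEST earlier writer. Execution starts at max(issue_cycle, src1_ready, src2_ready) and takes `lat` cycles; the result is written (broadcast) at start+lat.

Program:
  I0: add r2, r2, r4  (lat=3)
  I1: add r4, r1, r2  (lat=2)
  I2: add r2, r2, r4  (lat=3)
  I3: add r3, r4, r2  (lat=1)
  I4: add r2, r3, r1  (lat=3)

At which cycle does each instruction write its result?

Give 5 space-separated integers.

Answer: 4 6 9 10 13

Derivation:
I0 add r2: issue@1 deps=(None,None) exec_start@1 write@4
I1 add r4: issue@2 deps=(None,0) exec_start@4 write@6
I2 add r2: issue@3 deps=(0,1) exec_start@6 write@9
I3 add r3: issue@4 deps=(1,2) exec_start@9 write@10
I4 add r2: issue@5 deps=(3,None) exec_start@10 write@13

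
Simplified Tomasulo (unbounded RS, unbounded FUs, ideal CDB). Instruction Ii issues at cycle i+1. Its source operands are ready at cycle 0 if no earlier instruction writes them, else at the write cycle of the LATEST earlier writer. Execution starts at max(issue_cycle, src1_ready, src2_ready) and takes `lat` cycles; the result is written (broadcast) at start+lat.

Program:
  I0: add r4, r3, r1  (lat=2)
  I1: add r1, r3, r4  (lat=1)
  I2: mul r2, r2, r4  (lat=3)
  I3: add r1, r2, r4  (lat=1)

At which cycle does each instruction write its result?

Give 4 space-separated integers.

I0 add r4: issue@1 deps=(None,None) exec_start@1 write@3
I1 add r1: issue@2 deps=(None,0) exec_start@3 write@4
I2 mul r2: issue@3 deps=(None,0) exec_start@3 write@6
I3 add r1: issue@4 deps=(2,0) exec_start@6 write@7

Answer: 3 4 6 7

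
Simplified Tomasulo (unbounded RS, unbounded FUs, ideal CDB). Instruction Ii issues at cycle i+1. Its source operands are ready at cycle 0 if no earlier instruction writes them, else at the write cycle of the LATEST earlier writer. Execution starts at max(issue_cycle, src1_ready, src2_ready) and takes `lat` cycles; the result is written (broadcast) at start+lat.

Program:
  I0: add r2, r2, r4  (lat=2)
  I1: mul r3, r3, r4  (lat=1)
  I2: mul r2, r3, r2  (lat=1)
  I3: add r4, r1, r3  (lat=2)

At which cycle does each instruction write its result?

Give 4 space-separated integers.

Answer: 3 3 4 6

Derivation:
I0 add r2: issue@1 deps=(None,None) exec_start@1 write@3
I1 mul r3: issue@2 deps=(None,None) exec_start@2 write@3
I2 mul r2: issue@3 deps=(1,0) exec_start@3 write@4
I3 add r4: issue@4 deps=(None,1) exec_start@4 write@6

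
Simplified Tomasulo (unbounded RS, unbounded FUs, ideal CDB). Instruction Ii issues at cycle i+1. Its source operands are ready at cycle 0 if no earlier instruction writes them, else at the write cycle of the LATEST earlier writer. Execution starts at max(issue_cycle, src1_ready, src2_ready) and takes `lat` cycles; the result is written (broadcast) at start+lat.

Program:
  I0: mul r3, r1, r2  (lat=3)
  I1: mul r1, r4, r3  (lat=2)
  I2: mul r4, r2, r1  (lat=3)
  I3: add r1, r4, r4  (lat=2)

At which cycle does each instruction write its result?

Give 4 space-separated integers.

I0 mul r3: issue@1 deps=(None,None) exec_start@1 write@4
I1 mul r1: issue@2 deps=(None,0) exec_start@4 write@6
I2 mul r4: issue@3 deps=(None,1) exec_start@6 write@9
I3 add r1: issue@4 deps=(2,2) exec_start@9 write@11

Answer: 4 6 9 11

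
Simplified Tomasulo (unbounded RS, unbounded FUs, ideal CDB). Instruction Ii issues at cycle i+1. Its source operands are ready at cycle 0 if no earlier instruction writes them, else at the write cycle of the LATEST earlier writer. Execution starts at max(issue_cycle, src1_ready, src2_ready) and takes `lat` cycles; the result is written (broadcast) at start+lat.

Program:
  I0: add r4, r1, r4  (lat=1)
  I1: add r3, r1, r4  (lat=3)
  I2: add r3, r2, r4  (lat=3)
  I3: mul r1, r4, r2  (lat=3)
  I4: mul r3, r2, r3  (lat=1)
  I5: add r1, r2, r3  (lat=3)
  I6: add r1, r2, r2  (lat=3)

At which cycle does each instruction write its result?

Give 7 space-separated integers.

I0 add r4: issue@1 deps=(None,None) exec_start@1 write@2
I1 add r3: issue@2 deps=(None,0) exec_start@2 write@5
I2 add r3: issue@3 deps=(None,0) exec_start@3 write@6
I3 mul r1: issue@4 deps=(0,None) exec_start@4 write@7
I4 mul r3: issue@5 deps=(None,2) exec_start@6 write@7
I5 add r1: issue@6 deps=(None,4) exec_start@7 write@10
I6 add r1: issue@7 deps=(None,None) exec_start@7 write@10

Answer: 2 5 6 7 7 10 10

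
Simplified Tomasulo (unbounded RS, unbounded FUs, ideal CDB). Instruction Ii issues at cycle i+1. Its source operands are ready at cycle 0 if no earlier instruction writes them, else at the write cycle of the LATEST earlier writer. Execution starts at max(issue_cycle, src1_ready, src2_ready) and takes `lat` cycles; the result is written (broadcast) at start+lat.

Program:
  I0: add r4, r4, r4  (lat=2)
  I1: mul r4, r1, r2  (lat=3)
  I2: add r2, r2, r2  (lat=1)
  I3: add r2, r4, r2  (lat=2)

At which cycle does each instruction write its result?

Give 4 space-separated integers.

I0 add r4: issue@1 deps=(None,None) exec_start@1 write@3
I1 mul r4: issue@2 deps=(None,None) exec_start@2 write@5
I2 add r2: issue@3 deps=(None,None) exec_start@3 write@4
I3 add r2: issue@4 deps=(1,2) exec_start@5 write@7

Answer: 3 5 4 7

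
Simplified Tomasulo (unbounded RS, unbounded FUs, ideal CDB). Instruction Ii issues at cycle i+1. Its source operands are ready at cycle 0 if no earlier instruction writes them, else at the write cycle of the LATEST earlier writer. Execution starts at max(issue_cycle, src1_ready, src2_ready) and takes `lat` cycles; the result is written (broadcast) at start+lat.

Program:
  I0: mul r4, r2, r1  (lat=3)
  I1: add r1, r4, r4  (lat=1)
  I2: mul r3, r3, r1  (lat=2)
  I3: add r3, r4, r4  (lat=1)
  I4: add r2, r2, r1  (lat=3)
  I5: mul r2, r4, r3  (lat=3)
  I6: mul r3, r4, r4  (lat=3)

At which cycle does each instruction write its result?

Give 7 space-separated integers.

I0 mul r4: issue@1 deps=(None,None) exec_start@1 write@4
I1 add r1: issue@2 deps=(0,0) exec_start@4 write@5
I2 mul r3: issue@3 deps=(None,1) exec_start@5 write@7
I3 add r3: issue@4 deps=(0,0) exec_start@4 write@5
I4 add r2: issue@5 deps=(None,1) exec_start@5 write@8
I5 mul r2: issue@6 deps=(0,3) exec_start@6 write@9
I6 mul r3: issue@7 deps=(0,0) exec_start@7 write@10

Answer: 4 5 7 5 8 9 10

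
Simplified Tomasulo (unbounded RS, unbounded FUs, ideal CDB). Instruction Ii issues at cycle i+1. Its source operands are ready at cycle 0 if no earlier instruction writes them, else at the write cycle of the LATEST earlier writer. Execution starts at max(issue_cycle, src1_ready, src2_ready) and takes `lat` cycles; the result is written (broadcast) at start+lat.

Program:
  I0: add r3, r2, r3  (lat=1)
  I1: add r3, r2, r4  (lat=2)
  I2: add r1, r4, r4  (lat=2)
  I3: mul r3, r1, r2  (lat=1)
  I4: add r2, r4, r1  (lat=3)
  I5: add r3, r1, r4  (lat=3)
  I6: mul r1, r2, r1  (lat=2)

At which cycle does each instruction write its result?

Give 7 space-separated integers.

I0 add r3: issue@1 deps=(None,None) exec_start@1 write@2
I1 add r3: issue@2 deps=(None,None) exec_start@2 write@4
I2 add r1: issue@3 deps=(None,None) exec_start@3 write@5
I3 mul r3: issue@4 deps=(2,None) exec_start@5 write@6
I4 add r2: issue@5 deps=(None,2) exec_start@5 write@8
I5 add r3: issue@6 deps=(2,None) exec_start@6 write@9
I6 mul r1: issue@7 deps=(4,2) exec_start@8 write@10

Answer: 2 4 5 6 8 9 10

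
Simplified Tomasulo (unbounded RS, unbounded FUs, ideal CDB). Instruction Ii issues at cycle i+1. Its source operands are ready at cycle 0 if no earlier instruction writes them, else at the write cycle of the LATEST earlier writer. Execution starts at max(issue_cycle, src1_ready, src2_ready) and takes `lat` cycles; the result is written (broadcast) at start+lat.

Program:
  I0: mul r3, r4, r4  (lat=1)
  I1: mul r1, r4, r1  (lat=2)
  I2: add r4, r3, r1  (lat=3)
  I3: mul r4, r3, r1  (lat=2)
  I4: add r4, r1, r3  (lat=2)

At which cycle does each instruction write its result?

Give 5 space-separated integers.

I0 mul r3: issue@1 deps=(None,None) exec_start@1 write@2
I1 mul r1: issue@2 deps=(None,None) exec_start@2 write@4
I2 add r4: issue@3 deps=(0,1) exec_start@4 write@7
I3 mul r4: issue@4 deps=(0,1) exec_start@4 write@6
I4 add r4: issue@5 deps=(1,0) exec_start@5 write@7

Answer: 2 4 7 6 7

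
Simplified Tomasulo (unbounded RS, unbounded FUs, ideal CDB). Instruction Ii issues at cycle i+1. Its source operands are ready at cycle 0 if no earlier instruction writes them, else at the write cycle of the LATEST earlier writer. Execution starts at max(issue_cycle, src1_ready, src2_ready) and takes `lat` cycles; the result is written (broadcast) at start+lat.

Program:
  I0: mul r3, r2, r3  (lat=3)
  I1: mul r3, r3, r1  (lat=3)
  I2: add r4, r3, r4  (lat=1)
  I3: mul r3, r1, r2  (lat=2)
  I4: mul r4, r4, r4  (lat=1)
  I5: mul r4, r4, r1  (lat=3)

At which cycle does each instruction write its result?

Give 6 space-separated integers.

Answer: 4 7 8 6 9 12

Derivation:
I0 mul r3: issue@1 deps=(None,None) exec_start@1 write@4
I1 mul r3: issue@2 deps=(0,None) exec_start@4 write@7
I2 add r4: issue@3 deps=(1,None) exec_start@7 write@8
I3 mul r3: issue@4 deps=(None,None) exec_start@4 write@6
I4 mul r4: issue@5 deps=(2,2) exec_start@8 write@9
I5 mul r4: issue@6 deps=(4,None) exec_start@9 write@12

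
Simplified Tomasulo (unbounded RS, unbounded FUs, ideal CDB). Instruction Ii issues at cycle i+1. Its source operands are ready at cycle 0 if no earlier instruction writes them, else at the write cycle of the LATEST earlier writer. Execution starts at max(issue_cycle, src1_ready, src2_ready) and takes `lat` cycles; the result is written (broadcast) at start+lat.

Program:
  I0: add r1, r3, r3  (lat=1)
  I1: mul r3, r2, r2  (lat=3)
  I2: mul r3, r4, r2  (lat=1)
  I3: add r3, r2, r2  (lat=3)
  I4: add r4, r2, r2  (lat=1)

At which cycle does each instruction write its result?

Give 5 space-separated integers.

I0 add r1: issue@1 deps=(None,None) exec_start@1 write@2
I1 mul r3: issue@2 deps=(None,None) exec_start@2 write@5
I2 mul r3: issue@3 deps=(None,None) exec_start@3 write@4
I3 add r3: issue@4 deps=(None,None) exec_start@4 write@7
I4 add r4: issue@5 deps=(None,None) exec_start@5 write@6

Answer: 2 5 4 7 6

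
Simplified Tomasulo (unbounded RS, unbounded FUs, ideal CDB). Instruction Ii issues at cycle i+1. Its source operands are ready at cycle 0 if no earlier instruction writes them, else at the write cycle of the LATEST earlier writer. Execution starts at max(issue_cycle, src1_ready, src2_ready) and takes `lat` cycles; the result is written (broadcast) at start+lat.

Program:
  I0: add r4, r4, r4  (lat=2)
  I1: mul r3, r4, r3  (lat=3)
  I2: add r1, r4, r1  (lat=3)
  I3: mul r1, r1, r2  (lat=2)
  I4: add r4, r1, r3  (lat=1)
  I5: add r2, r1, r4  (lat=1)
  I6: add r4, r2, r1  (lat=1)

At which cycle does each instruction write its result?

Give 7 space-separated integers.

Answer: 3 6 6 8 9 10 11

Derivation:
I0 add r4: issue@1 deps=(None,None) exec_start@1 write@3
I1 mul r3: issue@2 deps=(0,None) exec_start@3 write@6
I2 add r1: issue@3 deps=(0,None) exec_start@3 write@6
I3 mul r1: issue@4 deps=(2,None) exec_start@6 write@8
I4 add r4: issue@5 deps=(3,1) exec_start@8 write@9
I5 add r2: issue@6 deps=(3,4) exec_start@9 write@10
I6 add r4: issue@7 deps=(5,3) exec_start@10 write@11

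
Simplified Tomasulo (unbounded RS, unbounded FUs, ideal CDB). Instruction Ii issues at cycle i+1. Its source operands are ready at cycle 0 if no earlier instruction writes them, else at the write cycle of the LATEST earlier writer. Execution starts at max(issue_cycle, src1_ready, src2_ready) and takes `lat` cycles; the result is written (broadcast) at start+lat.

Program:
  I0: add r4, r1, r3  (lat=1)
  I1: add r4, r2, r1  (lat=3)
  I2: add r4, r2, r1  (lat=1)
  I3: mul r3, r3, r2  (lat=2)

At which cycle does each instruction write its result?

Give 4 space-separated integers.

I0 add r4: issue@1 deps=(None,None) exec_start@1 write@2
I1 add r4: issue@2 deps=(None,None) exec_start@2 write@5
I2 add r4: issue@3 deps=(None,None) exec_start@3 write@4
I3 mul r3: issue@4 deps=(None,None) exec_start@4 write@6

Answer: 2 5 4 6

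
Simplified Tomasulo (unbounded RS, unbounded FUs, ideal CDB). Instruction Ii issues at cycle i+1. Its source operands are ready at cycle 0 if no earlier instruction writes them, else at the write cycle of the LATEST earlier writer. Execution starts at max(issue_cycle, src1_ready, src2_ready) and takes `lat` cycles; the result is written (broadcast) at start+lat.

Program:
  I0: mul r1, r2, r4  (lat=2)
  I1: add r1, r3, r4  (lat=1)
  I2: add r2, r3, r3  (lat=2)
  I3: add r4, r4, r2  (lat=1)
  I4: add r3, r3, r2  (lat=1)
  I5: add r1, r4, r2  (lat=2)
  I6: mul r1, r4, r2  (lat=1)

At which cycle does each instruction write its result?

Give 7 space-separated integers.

Answer: 3 3 5 6 6 8 8

Derivation:
I0 mul r1: issue@1 deps=(None,None) exec_start@1 write@3
I1 add r1: issue@2 deps=(None,None) exec_start@2 write@3
I2 add r2: issue@3 deps=(None,None) exec_start@3 write@5
I3 add r4: issue@4 deps=(None,2) exec_start@5 write@6
I4 add r3: issue@5 deps=(None,2) exec_start@5 write@6
I5 add r1: issue@6 deps=(3,2) exec_start@6 write@8
I6 mul r1: issue@7 deps=(3,2) exec_start@7 write@8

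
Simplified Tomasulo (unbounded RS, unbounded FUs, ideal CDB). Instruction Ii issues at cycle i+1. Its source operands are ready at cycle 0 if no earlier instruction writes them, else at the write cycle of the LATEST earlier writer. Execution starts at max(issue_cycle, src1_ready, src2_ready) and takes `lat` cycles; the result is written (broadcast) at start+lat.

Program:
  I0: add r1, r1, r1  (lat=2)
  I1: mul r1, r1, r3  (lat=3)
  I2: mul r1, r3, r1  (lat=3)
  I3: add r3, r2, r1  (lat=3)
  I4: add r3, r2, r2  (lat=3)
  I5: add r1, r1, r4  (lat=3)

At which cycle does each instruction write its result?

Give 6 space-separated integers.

Answer: 3 6 9 12 8 12

Derivation:
I0 add r1: issue@1 deps=(None,None) exec_start@1 write@3
I1 mul r1: issue@2 deps=(0,None) exec_start@3 write@6
I2 mul r1: issue@3 deps=(None,1) exec_start@6 write@9
I3 add r3: issue@4 deps=(None,2) exec_start@9 write@12
I4 add r3: issue@5 deps=(None,None) exec_start@5 write@8
I5 add r1: issue@6 deps=(2,None) exec_start@9 write@12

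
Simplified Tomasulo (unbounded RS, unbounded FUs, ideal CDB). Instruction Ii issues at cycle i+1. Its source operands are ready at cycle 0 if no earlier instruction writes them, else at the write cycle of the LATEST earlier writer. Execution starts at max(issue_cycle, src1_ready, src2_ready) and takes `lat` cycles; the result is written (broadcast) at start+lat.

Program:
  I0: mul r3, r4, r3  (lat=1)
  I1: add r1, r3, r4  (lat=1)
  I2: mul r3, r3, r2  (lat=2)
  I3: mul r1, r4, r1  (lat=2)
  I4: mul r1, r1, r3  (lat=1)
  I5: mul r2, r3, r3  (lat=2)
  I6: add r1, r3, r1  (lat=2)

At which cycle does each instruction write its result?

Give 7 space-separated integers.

Answer: 2 3 5 6 7 8 9

Derivation:
I0 mul r3: issue@1 deps=(None,None) exec_start@1 write@2
I1 add r1: issue@2 deps=(0,None) exec_start@2 write@3
I2 mul r3: issue@3 deps=(0,None) exec_start@3 write@5
I3 mul r1: issue@4 deps=(None,1) exec_start@4 write@6
I4 mul r1: issue@5 deps=(3,2) exec_start@6 write@7
I5 mul r2: issue@6 deps=(2,2) exec_start@6 write@8
I6 add r1: issue@7 deps=(2,4) exec_start@7 write@9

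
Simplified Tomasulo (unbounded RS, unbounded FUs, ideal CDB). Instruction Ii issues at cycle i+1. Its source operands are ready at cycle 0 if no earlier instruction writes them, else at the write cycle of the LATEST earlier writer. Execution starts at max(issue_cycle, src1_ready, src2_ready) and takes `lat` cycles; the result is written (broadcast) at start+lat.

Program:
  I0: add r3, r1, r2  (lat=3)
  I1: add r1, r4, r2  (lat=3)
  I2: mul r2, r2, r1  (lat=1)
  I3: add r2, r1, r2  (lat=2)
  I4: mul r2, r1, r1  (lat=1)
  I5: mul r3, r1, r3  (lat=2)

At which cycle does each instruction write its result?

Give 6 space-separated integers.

I0 add r3: issue@1 deps=(None,None) exec_start@1 write@4
I1 add r1: issue@2 deps=(None,None) exec_start@2 write@5
I2 mul r2: issue@3 deps=(None,1) exec_start@5 write@6
I3 add r2: issue@4 deps=(1,2) exec_start@6 write@8
I4 mul r2: issue@5 deps=(1,1) exec_start@5 write@6
I5 mul r3: issue@6 deps=(1,0) exec_start@6 write@8

Answer: 4 5 6 8 6 8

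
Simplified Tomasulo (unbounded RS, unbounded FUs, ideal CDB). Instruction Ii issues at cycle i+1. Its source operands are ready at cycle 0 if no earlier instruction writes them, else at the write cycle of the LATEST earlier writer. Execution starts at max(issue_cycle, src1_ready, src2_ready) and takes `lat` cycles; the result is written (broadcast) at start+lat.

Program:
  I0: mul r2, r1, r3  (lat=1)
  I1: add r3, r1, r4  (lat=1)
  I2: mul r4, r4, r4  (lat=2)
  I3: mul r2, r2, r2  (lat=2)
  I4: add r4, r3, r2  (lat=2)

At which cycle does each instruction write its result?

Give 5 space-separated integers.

I0 mul r2: issue@1 deps=(None,None) exec_start@1 write@2
I1 add r3: issue@2 deps=(None,None) exec_start@2 write@3
I2 mul r4: issue@3 deps=(None,None) exec_start@3 write@5
I3 mul r2: issue@4 deps=(0,0) exec_start@4 write@6
I4 add r4: issue@5 deps=(1,3) exec_start@6 write@8

Answer: 2 3 5 6 8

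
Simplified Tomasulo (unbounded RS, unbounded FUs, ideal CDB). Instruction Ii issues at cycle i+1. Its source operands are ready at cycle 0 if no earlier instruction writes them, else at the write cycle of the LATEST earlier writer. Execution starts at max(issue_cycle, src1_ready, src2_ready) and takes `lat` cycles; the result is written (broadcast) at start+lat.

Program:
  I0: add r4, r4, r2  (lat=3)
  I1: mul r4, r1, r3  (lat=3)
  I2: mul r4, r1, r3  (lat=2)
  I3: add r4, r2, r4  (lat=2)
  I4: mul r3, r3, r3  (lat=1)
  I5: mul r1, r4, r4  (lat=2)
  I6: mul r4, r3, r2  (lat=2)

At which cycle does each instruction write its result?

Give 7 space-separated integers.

I0 add r4: issue@1 deps=(None,None) exec_start@1 write@4
I1 mul r4: issue@2 deps=(None,None) exec_start@2 write@5
I2 mul r4: issue@3 deps=(None,None) exec_start@3 write@5
I3 add r4: issue@4 deps=(None,2) exec_start@5 write@7
I4 mul r3: issue@5 deps=(None,None) exec_start@5 write@6
I5 mul r1: issue@6 deps=(3,3) exec_start@7 write@9
I6 mul r4: issue@7 deps=(4,None) exec_start@7 write@9

Answer: 4 5 5 7 6 9 9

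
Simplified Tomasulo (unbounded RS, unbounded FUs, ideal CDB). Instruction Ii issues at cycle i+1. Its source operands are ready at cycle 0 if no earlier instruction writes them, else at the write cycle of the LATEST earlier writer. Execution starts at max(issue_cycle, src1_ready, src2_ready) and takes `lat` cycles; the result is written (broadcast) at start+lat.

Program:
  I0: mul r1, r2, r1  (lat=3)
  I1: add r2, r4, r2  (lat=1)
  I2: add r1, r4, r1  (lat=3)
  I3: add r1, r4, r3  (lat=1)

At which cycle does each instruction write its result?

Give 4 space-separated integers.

Answer: 4 3 7 5

Derivation:
I0 mul r1: issue@1 deps=(None,None) exec_start@1 write@4
I1 add r2: issue@2 deps=(None,None) exec_start@2 write@3
I2 add r1: issue@3 deps=(None,0) exec_start@4 write@7
I3 add r1: issue@4 deps=(None,None) exec_start@4 write@5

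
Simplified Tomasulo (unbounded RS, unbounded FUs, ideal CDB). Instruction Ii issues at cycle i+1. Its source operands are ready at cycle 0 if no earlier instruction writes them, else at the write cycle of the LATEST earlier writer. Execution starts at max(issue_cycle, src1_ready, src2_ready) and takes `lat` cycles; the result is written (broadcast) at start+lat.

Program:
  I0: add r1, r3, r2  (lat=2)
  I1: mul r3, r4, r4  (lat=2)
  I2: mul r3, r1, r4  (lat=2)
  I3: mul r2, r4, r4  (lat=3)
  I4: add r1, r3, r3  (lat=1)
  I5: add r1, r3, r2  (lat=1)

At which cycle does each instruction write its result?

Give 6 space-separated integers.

I0 add r1: issue@1 deps=(None,None) exec_start@1 write@3
I1 mul r3: issue@2 deps=(None,None) exec_start@2 write@4
I2 mul r3: issue@3 deps=(0,None) exec_start@3 write@5
I3 mul r2: issue@4 deps=(None,None) exec_start@4 write@7
I4 add r1: issue@5 deps=(2,2) exec_start@5 write@6
I5 add r1: issue@6 deps=(2,3) exec_start@7 write@8

Answer: 3 4 5 7 6 8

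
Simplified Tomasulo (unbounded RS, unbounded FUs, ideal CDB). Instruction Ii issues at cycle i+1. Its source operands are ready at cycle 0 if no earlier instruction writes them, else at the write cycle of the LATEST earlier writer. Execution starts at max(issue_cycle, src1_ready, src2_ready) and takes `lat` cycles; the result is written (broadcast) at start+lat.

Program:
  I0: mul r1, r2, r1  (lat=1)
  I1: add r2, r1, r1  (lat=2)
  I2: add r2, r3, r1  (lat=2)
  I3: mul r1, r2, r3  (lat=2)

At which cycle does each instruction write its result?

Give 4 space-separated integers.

I0 mul r1: issue@1 deps=(None,None) exec_start@1 write@2
I1 add r2: issue@2 deps=(0,0) exec_start@2 write@4
I2 add r2: issue@3 deps=(None,0) exec_start@3 write@5
I3 mul r1: issue@4 deps=(2,None) exec_start@5 write@7

Answer: 2 4 5 7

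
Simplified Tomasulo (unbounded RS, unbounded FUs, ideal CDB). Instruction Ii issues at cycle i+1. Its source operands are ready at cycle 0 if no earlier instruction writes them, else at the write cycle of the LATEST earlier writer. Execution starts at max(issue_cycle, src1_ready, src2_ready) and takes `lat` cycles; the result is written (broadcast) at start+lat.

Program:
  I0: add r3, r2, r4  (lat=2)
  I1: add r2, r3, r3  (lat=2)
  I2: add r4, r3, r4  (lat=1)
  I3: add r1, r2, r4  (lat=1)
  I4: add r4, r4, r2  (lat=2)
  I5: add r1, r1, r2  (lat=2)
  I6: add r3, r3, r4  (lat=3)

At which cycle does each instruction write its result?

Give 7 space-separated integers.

I0 add r3: issue@1 deps=(None,None) exec_start@1 write@3
I1 add r2: issue@2 deps=(0,0) exec_start@3 write@5
I2 add r4: issue@3 deps=(0,None) exec_start@3 write@4
I3 add r1: issue@4 deps=(1,2) exec_start@5 write@6
I4 add r4: issue@5 deps=(2,1) exec_start@5 write@7
I5 add r1: issue@6 deps=(3,1) exec_start@6 write@8
I6 add r3: issue@7 deps=(0,4) exec_start@7 write@10

Answer: 3 5 4 6 7 8 10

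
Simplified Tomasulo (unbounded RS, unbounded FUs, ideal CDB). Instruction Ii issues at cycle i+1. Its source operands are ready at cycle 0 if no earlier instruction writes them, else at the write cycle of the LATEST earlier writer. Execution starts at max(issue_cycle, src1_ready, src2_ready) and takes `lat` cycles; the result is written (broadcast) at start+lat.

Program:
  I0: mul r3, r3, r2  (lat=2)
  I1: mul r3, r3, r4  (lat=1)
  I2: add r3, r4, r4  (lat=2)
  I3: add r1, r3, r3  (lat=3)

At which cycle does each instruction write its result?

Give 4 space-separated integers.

Answer: 3 4 5 8

Derivation:
I0 mul r3: issue@1 deps=(None,None) exec_start@1 write@3
I1 mul r3: issue@2 deps=(0,None) exec_start@3 write@4
I2 add r3: issue@3 deps=(None,None) exec_start@3 write@5
I3 add r1: issue@4 deps=(2,2) exec_start@5 write@8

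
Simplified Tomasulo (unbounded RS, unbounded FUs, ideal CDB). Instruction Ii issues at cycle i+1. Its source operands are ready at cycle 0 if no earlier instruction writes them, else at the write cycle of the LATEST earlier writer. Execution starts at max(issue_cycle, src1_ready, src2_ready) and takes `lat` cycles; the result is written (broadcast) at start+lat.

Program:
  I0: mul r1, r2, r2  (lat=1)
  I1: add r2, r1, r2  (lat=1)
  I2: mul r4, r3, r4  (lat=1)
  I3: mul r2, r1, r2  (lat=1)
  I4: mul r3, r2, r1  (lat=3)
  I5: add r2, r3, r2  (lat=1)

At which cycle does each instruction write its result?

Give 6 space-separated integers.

Answer: 2 3 4 5 8 9

Derivation:
I0 mul r1: issue@1 deps=(None,None) exec_start@1 write@2
I1 add r2: issue@2 deps=(0,None) exec_start@2 write@3
I2 mul r4: issue@3 deps=(None,None) exec_start@3 write@4
I3 mul r2: issue@4 deps=(0,1) exec_start@4 write@5
I4 mul r3: issue@5 deps=(3,0) exec_start@5 write@8
I5 add r2: issue@6 deps=(4,3) exec_start@8 write@9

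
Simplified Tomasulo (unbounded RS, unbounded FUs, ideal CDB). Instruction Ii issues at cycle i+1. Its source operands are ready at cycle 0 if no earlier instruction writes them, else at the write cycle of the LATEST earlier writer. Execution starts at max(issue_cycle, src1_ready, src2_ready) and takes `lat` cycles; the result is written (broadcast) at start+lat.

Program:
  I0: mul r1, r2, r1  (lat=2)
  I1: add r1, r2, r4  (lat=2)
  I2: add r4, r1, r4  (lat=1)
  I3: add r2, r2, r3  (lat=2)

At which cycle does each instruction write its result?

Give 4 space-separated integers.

I0 mul r1: issue@1 deps=(None,None) exec_start@1 write@3
I1 add r1: issue@2 deps=(None,None) exec_start@2 write@4
I2 add r4: issue@3 deps=(1,None) exec_start@4 write@5
I3 add r2: issue@4 deps=(None,None) exec_start@4 write@6

Answer: 3 4 5 6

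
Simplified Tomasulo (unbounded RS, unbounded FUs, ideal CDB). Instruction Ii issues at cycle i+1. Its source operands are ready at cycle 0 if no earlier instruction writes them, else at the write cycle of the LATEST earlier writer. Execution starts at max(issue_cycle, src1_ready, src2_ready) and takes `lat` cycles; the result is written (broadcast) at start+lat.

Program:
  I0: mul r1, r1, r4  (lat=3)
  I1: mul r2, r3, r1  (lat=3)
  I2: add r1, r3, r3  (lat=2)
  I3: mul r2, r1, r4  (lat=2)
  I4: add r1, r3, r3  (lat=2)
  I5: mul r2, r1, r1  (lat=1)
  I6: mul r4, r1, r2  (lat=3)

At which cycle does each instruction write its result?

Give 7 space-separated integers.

I0 mul r1: issue@1 deps=(None,None) exec_start@1 write@4
I1 mul r2: issue@2 deps=(None,0) exec_start@4 write@7
I2 add r1: issue@3 deps=(None,None) exec_start@3 write@5
I3 mul r2: issue@4 deps=(2,None) exec_start@5 write@7
I4 add r1: issue@5 deps=(None,None) exec_start@5 write@7
I5 mul r2: issue@6 deps=(4,4) exec_start@7 write@8
I6 mul r4: issue@7 deps=(4,5) exec_start@8 write@11

Answer: 4 7 5 7 7 8 11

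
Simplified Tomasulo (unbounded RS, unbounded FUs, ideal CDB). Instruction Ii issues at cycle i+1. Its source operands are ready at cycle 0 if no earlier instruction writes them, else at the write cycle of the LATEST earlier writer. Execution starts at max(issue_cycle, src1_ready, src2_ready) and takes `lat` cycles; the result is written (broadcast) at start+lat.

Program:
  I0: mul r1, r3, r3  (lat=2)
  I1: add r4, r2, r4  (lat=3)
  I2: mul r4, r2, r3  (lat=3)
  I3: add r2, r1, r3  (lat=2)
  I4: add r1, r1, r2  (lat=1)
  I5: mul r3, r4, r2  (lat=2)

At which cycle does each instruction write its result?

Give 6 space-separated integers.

I0 mul r1: issue@1 deps=(None,None) exec_start@1 write@3
I1 add r4: issue@2 deps=(None,None) exec_start@2 write@5
I2 mul r4: issue@3 deps=(None,None) exec_start@3 write@6
I3 add r2: issue@4 deps=(0,None) exec_start@4 write@6
I4 add r1: issue@5 deps=(0,3) exec_start@6 write@7
I5 mul r3: issue@6 deps=(2,3) exec_start@6 write@8

Answer: 3 5 6 6 7 8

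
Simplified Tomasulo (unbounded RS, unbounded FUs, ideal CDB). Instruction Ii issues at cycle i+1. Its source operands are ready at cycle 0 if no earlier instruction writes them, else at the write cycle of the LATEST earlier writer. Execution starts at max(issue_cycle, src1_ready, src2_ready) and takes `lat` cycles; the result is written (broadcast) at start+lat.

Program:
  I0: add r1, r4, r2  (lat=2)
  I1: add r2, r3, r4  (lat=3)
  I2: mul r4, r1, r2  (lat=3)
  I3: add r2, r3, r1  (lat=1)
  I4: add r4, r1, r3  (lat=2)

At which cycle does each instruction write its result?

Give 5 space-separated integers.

I0 add r1: issue@1 deps=(None,None) exec_start@1 write@3
I1 add r2: issue@2 deps=(None,None) exec_start@2 write@5
I2 mul r4: issue@3 deps=(0,1) exec_start@5 write@8
I3 add r2: issue@4 deps=(None,0) exec_start@4 write@5
I4 add r4: issue@5 deps=(0,None) exec_start@5 write@7

Answer: 3 5 8 5 7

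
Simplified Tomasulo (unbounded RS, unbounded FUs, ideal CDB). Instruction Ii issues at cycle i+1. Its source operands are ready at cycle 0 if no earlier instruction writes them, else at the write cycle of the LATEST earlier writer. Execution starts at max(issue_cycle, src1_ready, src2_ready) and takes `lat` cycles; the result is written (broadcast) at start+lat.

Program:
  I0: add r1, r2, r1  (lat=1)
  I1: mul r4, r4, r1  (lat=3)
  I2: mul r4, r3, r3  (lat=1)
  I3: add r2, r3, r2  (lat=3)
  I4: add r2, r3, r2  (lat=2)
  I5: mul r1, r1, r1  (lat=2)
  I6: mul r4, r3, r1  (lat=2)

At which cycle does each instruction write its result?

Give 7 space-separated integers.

I0 add r1: issue@1 deps=(None,None) exec_start@1 write@2
I1 mul r4: issue@2 deps=(None,0) exec_start@2 write@5
I2 mul r4: issue@3 deps=(None,None) exec_start@3 write@4
I3 add r2: issue@4 deps=(None,None) exec_start@4 write@7
I4 add r2: issue@5 deps=(None,3) exec_start@7 write@9
I5 mul r1: issue@6 deps=(0,0) exec_start@6 write@8
I6 mul r4: issue@7 deps=(None,5) exec_start@8 write@10

Answer: 2 5 4 7 9 8 10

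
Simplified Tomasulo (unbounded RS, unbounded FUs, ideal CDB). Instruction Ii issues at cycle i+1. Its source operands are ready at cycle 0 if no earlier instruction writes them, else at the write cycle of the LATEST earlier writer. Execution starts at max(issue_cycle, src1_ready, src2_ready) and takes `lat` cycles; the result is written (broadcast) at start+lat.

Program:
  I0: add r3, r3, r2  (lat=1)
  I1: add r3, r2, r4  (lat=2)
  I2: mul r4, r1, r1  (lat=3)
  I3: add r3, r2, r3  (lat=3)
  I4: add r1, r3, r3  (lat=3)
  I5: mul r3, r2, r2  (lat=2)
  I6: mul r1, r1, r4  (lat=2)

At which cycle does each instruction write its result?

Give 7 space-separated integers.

Answer: 2 4 6 7 10 8 12

Derivation:
I0 add r3: issue@1 deps=(None,None) exec_start@1 write@2
I1 add r3: issue@2 deps=(None,None) exec_start@2 write@4
I2 mul r4: issue@3 deps=(None,None) exec_start@3 write@6
I3 add r3: issue@4 deps=(None,1) exec_start@4 write@7
I4 add r1: issue@5 deps=(3,3) exec_start@7 write@10
I5 mul r3: issue@6 deps=(None,None) exec_start@6 write@8
I6 mul r1: issue@7 deps=(4,2) exec_start@10 write@12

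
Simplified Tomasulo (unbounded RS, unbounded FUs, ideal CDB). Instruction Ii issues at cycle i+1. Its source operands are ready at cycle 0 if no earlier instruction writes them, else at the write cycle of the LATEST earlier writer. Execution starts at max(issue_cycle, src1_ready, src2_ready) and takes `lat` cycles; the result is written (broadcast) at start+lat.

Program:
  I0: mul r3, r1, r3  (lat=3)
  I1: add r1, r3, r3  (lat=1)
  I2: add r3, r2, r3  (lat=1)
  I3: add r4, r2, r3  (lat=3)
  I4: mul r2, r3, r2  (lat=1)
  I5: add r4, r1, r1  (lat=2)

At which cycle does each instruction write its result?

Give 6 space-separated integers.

Answer: 4 5 5 8 6 8

Derivation:
I0 mul r3: issue@1 deps=(None,None) exec_start@1 write@4
I1 add r1: issue@2 deps=(0,0) exec_start@4 write@5
I2 add r3: issue@3 deps=(None,0) exec_start@4 write@5
I3 add r4: issue@4 deps=(None,2) exec_start@5 write@8
I4 mul r2: issue@5 deps=(2,None) exec_start@5 write@6
I5 add r4: issue@6 deps=(1,1) exec_start@6 write@8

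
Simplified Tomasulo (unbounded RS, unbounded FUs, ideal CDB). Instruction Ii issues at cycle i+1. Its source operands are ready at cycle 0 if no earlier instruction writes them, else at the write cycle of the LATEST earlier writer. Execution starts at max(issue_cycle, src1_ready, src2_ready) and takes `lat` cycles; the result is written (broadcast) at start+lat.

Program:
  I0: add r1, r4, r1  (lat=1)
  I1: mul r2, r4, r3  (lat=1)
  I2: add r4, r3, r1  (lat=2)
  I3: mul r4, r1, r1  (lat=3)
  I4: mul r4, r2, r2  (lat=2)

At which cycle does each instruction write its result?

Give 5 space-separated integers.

Answer: 2 3 5 7 7

Derivation:
I0 add r1: issue@1 deps=(None,None) exec_start@1 write@2
I1 mul r2: issue@2 deps=(None,None) exec_start@2 write@3
I2 add r4: issue@3 deps=(None,0) exec_start@3 write@5
I3 mul r4: issue@4 deps=(0,0) exec_start@4 write@7
I4 mul r4: issue@5 deps=(1,1) exec_start@5 write@7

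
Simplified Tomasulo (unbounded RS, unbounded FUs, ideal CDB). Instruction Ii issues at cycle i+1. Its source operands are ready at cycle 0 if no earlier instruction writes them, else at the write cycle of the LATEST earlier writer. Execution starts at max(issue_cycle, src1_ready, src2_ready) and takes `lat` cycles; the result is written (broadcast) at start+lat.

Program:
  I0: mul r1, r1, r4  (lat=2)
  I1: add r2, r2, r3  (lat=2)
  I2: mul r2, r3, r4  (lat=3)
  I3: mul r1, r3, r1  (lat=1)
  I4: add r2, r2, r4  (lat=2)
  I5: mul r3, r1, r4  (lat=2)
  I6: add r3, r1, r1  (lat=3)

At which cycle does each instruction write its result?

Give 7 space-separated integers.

Answer: 3 4 6 5 8 8 10

Derivation:
I0 mul r1: issue@1 deps=(None,None) exec_start@1 write@3
I1 add r2: issue@2 deps=(None,None) exec_start@2 write@4
I2 mul r2: issue@3 deps=(None,None) exec_start@3 write@6
I3 mul r1: issue@4 deps=(None,0) exec_start@4 write@5
I4 add r2: issue@5 deps=(2,None) exec_start@6 write@8
I5 mul r3: issue@6 deps=(3,None) exec_start@6 write@8
I6 add r3: issue@7 deps=(3,3) exec_start@7 write@10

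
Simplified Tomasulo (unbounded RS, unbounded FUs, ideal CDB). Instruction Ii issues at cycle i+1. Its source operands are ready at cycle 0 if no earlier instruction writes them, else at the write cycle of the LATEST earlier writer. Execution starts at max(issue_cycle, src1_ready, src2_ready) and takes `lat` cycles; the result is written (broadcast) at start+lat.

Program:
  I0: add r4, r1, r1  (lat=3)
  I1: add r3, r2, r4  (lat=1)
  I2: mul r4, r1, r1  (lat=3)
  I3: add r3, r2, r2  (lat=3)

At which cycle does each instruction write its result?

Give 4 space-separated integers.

Answer: 4 5 6 7

Derivation:
I0 add r4: issue@1 deps=(None,None) exec_start@1 write@4
I1 add r3: issue@2 deps=(None,0) exec_start@4 write@5
I2 mul r4: issue@3 deps=(None,None) exec_start@3 write@6
I3 add r3: issue@4 deps=(None,None) exec_start@4 write@7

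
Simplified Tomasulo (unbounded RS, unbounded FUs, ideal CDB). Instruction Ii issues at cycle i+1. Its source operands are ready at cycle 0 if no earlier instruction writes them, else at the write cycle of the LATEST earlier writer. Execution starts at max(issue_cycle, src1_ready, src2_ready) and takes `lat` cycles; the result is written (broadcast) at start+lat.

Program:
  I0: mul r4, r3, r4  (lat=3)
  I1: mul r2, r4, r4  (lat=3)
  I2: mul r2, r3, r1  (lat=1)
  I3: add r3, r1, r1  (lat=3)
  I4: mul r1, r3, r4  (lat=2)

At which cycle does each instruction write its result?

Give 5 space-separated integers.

I0 mul r4: issue@1 deps=(None,None) exec_start@1 write@4
I1 mul r2: issue@2 deps=(0,0) exec_start@4 write@7
I2 mul r2: issue@3 deps=(None,None) exec_start@3 write@4
I3 add r3: issue@4 deps=(None,None) exec_start@4 write@7
I4 mul r1: issue@5 deps=(3,0) exec_start@7 write@9

Answer: 4 7 4 7 9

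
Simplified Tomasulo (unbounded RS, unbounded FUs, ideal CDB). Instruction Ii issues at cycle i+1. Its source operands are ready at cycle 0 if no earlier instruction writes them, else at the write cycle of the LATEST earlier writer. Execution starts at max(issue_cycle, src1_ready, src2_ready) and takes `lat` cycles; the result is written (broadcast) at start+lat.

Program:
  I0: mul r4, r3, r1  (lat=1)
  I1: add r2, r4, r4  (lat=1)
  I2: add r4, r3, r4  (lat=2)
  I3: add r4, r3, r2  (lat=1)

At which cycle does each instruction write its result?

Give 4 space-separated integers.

Answer: 2 3 5 5

Derivation:
I0 mul r4: issue@1 deps=(None,None) exec_start@1 write@2
I1 add r2: issue@2 deps=(0,0) exec_start@2 write@3
I2 add r4: issue@3 deps=(None,0) exec_start@3 write@5
I3 add r4: issue@4 deps=(None,1) exec_start@4 write@5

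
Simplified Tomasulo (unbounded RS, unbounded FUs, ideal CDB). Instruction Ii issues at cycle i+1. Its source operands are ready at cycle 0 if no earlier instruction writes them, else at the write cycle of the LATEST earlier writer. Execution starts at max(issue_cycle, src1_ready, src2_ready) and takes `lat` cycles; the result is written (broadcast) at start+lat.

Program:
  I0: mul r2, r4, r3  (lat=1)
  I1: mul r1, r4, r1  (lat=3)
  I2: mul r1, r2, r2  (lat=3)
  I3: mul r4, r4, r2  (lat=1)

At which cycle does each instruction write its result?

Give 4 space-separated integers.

I0 mul r2: issue@1 deps=(None,None) exec_start@1 write@2
I1 mul r1: issue@2 deps=(None,None) exec_start@2 write@5
I2 mul r1: issue@3 deps=(0,0) exec_start@3 write@6
I3 mul r4: issue@4 deps=(None,0) exec_start@4 write@5

Answer: 2 5 6 5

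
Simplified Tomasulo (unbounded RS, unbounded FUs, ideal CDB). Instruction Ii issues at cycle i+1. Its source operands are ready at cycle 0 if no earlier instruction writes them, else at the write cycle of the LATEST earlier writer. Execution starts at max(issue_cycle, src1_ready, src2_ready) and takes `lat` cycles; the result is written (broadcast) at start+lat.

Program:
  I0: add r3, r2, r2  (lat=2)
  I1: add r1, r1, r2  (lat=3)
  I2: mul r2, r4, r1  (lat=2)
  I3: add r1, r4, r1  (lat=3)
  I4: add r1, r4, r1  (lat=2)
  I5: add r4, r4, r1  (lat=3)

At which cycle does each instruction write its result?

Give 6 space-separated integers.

I0 add r3: issue@1 deps=(None,None) exec_start@1 write@3
I1 add r1: issue@2 deps=(None,None) exec_start@2 write@5
I2 mul r2: issue@3 deps=(None,1) exec_start@5 write@7
I3 add r1: issue@4 deps=(None,1) exec_start@5 write@8
I4 add r1: issue@5 deps=(None,3) exec_start@8 write@10
I5 add r4: issue@6 deps=(None,4) exec_start@10 write@13

Answer: 3 5 7 8 10 13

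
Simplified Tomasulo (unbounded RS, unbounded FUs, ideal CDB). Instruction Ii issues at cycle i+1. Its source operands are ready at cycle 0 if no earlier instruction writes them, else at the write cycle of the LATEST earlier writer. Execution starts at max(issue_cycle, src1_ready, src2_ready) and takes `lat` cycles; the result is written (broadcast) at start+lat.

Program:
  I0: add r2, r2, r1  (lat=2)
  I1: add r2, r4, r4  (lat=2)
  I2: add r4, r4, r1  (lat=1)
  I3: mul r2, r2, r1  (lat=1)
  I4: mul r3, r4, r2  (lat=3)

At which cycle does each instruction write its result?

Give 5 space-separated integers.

Answer: 3 4 4 5 8

Derivation:
I0 add r2: issue@1 deps=(None,None) exec_start@1 write@3
I1 add r2: issue@2 deps=(None,None) exec_start@2 write@4
I2 add r4: issue@3 deps=(None,None) exec_start@3 write@4
I3 mul r2: issue@4 deps=(1,None) exec_start@4 write@5
I4 mul r3: issue@5 deps=(2,3) exec_start@5 write@8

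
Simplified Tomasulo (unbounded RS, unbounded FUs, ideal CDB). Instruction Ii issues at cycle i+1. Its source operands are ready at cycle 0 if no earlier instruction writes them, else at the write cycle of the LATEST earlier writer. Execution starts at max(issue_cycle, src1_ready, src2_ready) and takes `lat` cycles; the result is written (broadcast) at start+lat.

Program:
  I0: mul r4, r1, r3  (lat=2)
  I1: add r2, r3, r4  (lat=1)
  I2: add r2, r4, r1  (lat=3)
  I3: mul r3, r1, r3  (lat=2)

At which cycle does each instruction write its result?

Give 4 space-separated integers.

Answer: 3 4 6 6

Derivation:
I0 mul r4: issue@1 deps=(None,None) exec_start@1 write@3
I1 add r2: issue@2 deps=(None,0) exec_start@3 write@4
I2 add r2: issue@3 deps=(0,None) exec_start@3 write@6
I3 mul r3: issue@4 deps=(None,None) exec_start@4 write@6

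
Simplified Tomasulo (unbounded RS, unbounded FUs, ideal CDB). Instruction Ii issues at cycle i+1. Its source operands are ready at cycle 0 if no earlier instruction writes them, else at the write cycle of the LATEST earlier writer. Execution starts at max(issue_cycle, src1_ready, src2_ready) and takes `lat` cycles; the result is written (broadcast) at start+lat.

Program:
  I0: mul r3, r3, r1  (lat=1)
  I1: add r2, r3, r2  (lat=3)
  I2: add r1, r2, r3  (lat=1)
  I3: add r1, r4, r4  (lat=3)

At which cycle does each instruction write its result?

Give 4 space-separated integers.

I0 mul r3: issue@1 deps=(None,None) exec_start@1 write@2
I1 add r2: issue@2 deps=(0,None) exec_start@2 write@5
I2 add r1: issue@3 deps=(1,0) exec_start@5 write@6
I3 add r1: issue@4 deps=(None,None) exec_start@4 write@7

Answer: 2 5 6 7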